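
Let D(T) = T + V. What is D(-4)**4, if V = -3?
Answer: 2401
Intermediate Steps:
D(T) = -3 + T (D(T) = T - 3 = -3 + T)
D(-4)**4 = (-3 - 4)**4 = (-7)**4 = 2401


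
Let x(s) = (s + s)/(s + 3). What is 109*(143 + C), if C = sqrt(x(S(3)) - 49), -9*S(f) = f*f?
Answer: 15587 + 545*I*sqrt(2) ≈ 15587.0 + 770.75*I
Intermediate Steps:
S(f) = -f**2/9 (S(f) = -f*f/9 = -f**2/9)
x(s) = 2*s/(3 + s) (x(s) = (2*s)/(3 + s) = 2*s/(3 + s))
C = 5*I*sqrt(2) (C = sqrt(2*(-1/9*3**2)/(3 - 1/9*3**2) - 49) = sqrt(2*(-1/9*9)/(3 - 1/9*9) - 49) = sqrt(2*(-1)/(3 - 1) - 49) = sqrt(2*(-1)/2 - 49) = sqrt(2*(-1)*(1/2) - 49) = sqrt(-1 - 49) = sqrt(-50) = 5*I*sqrt(2) ≈ 7.0711*I)
109*(143 + C) = 109*(143 + 5*I*sqrt(2)) = 15587 + 545*I*sqrt(2)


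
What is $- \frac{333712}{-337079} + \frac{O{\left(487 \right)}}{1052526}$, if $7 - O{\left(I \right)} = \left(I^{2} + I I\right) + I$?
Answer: $\frac{95594689945}{177392205777} \approx 0.53889$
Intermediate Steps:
$O{\left(I \right)} = 7 - I - 2 I^{2}$ ($O{\left(I \right)} = 7 - \left(\left(I^{2} + I I\right) + I\right) = 7 - \left(\left(I^{2} + I^{2}\right) + I\right) = 7 - \left(2 I^{2} + I\right) = 7 - \left(I + 2 I^{2}\right) = 7 - I - 2 I^{2}$)
$- \frac{333712}{-337079} + \frac{O{\left(487 \right)}}{1052526} = - \frac{333712}{-337079} + \frac{7 - 487 - 2 \cdot 487^{2}}{1052526} = \left(-333712\right) \left(- \frac{1}{337079}\right) + \left(7 - 487 - 474338\right) \frac{1}{1052526} = \frac{333712}{337079} + \left(7 - 487 - 474338\right) \frac{1}{1052526} = \frac{333712}{337079} - \frac{237409}{526263} = \frac{95594689945}{177392205777}$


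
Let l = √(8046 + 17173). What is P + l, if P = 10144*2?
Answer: 20288 + √25219 ≈ 20447.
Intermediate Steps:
P = 20288
l = √25219 ≈ 158.80
P + l = 20288 + √25219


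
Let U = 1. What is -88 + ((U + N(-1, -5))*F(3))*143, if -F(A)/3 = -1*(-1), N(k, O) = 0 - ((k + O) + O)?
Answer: -5236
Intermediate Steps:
N(k, O) = -k - 2*O (N(k, O) = 0 - ((O + k) + O) = 0 - (k + 2*O) = 0 + (-k - 2*O) = -k - 2*O)
F(A) = -3 (F(A) = -(-3)*(-1) = -3*1 = -3)
-88 + ((U + N(-1, -5))*F(3))*143 = -88 + ((1 + (-1*(-1) - 2*(-5)))*(-3))*143 = -88 + ((1 + (1 + 10))*(-3))*143 = -88 + ((1 + 11)*(-3))*143 = -88 + (12*(-3))*143 = -88 - 36*143 = -88 - 5148 = -5236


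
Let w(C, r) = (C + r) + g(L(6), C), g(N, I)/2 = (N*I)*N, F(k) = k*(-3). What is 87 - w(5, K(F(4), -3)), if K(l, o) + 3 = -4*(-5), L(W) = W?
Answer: -295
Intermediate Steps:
F(k) = -3*k
g(N, I) = 2*I*N**2 (g(N, I) = 2*((N*I)*N) = 2*((I*N)*N) = 2*(I*N**2) = 2*I*N**2)
K(l, o) = 17 (K(l, o) = -3 - 4*(-5) = -3 + 20 = 17)
w(C, r) = r + 73*C (w(C, r) = (C + r) + 2*C*6**2 = (C + r) + 2*C*36 = (C + r) + 72*C = r + 73*C)
87 - w(5, K(F(4), -3)) = 87 - (17 + 73*5) = 87 - (17 + 365) = 87 - 1*382 = 87 - 382 = -295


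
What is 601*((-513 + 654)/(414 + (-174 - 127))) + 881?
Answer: 184294/113 ≈ 1630.9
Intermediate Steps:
601*((-513 + 654)/(414 + (-174 - 127))) + 881 = 601*(141/(414 - 301)) + 881 = 601*(141/113) + 881 = 84741/113 + 881 = 184294/113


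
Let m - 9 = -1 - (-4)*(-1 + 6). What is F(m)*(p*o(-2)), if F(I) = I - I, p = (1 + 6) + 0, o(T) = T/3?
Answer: 0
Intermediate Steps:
o(T) = T/3 (o(T) = T*(1/3) = T/3)
p = 7 (p = 7 + 0 = 7)
m = 28 (m = 9 + (-1 - (-4)*(-1 + 6)) = 9 + (-1 - (-4)*5) = 9 + (-1 - 1*(-20)) = 9 + (-1 + 20) = 9 + 19 = 28)
F(I) = 0
F(m)*(p*o(-2)) = 0*(7*((1/3)*(-2))) = 0*(7*(-2/3)) = 0*(-14/3) = 0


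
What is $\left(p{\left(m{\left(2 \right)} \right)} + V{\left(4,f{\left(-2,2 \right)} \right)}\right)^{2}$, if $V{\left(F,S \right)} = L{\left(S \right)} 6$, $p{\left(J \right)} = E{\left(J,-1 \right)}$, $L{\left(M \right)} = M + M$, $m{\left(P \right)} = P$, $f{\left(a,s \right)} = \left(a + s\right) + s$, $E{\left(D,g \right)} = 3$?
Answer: $729$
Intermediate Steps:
$f{\left(a,s \right)} = a + 2 s$
$L{\left(M \right)} = 2 M$
$p{\left(J \right)} = 3$
$V{\left(F,S \right)} = 12 S$ ($V{\left(F,S \right)} = 2 S 6 = 12 S$)
$\left(p{\left(m{\left(2 \right)} \right)} + V{\left(4,f{\left(-2,2 \right)} \right)}\right)^{2} = \left(3 + 12 \left(-2 + 2 \cdot 2\right)\right)^{2} = \left(3 + 12 \left(-2 + 4\right)\right)^{2} = \left(3 + 12 \cdot 2\right)^{2} = \left(3 + 24\right)^{2} = 27^{2} = 729$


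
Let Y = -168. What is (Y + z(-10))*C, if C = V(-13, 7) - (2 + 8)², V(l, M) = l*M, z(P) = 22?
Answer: 27886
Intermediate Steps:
V(l, M) = M*l
C = -191 (C = 7*(-13) - (2 + 8)² = -91 - 1*10² = -91 - 1*100 = -91 - 100 = -191)
(Y + z(-10))*C = (-168 + 22)*(-191) = -146*(-191) = 27886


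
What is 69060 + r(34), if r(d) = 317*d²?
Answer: 435512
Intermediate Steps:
69060 + r(34) = 69060 + 317*34² = 69060 + 317*1156 = 69060 + 366452 = 435512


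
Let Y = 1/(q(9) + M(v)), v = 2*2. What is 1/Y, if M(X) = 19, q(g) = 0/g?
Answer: 19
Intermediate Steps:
v = 4
q(g) = 0
Y = 1/19 (Y = 1/(0 + 19) = 1/19 ≈ 0.052632)
1/Y = 1/(1/19) = 19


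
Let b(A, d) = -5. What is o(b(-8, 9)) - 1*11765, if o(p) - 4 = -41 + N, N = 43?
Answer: -11759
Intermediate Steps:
o(p) = 6 (o(p) = 4 + (-41 + 43) = 4 + 2 = 6)
o(b(-8, 9)) - 1*11765 = 6 - 1*11765 = 6 - 11765 = -11759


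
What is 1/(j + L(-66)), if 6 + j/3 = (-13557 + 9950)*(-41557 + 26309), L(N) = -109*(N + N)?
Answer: 1/165012978 ≈ 6.0601e-9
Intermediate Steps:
L(N) = -218*N
j = 164998590 (j = -18 + 3*((-13557 + 9950)*(-41557 + 26309)) = -18 + 3*(-3607*(-15248)) = -18 + 3*54999536 = -18 + 164998608 = 164998590)
1/(j + L(-66)) = 1/(164998590 - 218*(-66)) = 1/(164998590 + 14388) = 1/165012978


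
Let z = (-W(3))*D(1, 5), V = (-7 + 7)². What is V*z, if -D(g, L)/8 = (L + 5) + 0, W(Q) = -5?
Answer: 0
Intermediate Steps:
D(g, L) = -40 - 8*L (D(g, L) = -8*((L + 5) + 0) = -8*((5 + L) + 0) = -8*(5 + L) = -40 - 8*L)
V = 0 (V = 0² = 0)
z = -400 (z = (-1*(-5))*(-40 - 8*5) = 5*(-40 - 40) = 5*(-80) = -400)
V*z = 0*(-400) = 0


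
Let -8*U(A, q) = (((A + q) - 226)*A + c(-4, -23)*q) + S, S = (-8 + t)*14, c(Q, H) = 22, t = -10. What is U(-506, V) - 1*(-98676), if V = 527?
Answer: 84292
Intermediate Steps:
S = -252 (S = (-8 - 10)*14 = -18*14 = -252)
U(A, q) = 63/2 - 11*q/4 - A*(-226 + A + q)/8 (U(A, q) = -((((A + q) - 226)*A + 22*q) - 252)/8 = -(((-226 + A + q)*A + 22*q) - 252)/8 = -((A*(-226 + A + q) + 22*q) - 252)/8 = -((22*q + A*(-226 + A + q)) - 252)/8 = -(-252 + 22*q + A*(-226 + A + q))/8 = 63/2 - 11*q/4 - A*(-226 + A + q)/8)
U(-506, V) - 1*(-98676) = (63/2 - 11/4*527 - ⅛*(-506)² + (113/4)*(-506) - ⅛*(-506)*527) - 1*(-98676) = (63/2 - 5797/4 - ⅛*256036 - 28589/2 + 133331/4) + 98676 = (63/2 - 5797/4 - 64009/2 - 28589/2 + 133331/4) + 98676 = -14384 + 98676 = 84292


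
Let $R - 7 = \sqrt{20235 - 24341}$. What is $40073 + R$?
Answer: $40080 + i \sqrt{4106} \approx 40080.0 + 64.078 i$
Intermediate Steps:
$R = 7 + i \sqrt{4106}$ ($R = 7 + \sqrt{20235 - 24341} = 7 + \sqrt{-4106} = 7 + i \sqrt{4106} \approx 7.0 + 64.078 i$)
$40073 + R = 40073 + \left(7 + i \sqrt{4106}\right) = 40080 + i \sqrt{4106}$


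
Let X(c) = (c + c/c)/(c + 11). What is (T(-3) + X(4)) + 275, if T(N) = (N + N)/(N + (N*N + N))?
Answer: 820/3 ≈ 273.33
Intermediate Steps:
X(c) = (1 + c)/(11 + c) (X(c) = (c + 1)/(11 + c) = (1 + c)/(11 + c))
T(N) = 2*N/(N**2 + 2*N) (T(N) = (2*N)/(N + (N**2 + N)) = (2*N)/(N + (N + N**2)) = (2*N)/(N**2 + 2*N) = 2*N/(N**2 + 2*N))
(T(-3) + X(4)) + 275 = (2/(2 - 3) + (1 + 4)/(11 + 4)) + 275 = (2/(-1) + 5/15) + 275 = (2*(-1) + (1/15)*5) + 275 = (-2 + 1/3) + 275 = -5/3 + 275 = 820/3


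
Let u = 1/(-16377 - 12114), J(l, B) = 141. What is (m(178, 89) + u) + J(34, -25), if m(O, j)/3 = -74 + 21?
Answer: -512839/28491 ≈ -18.000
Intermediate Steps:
m(O, j) = -159 (m(O, j) = 3*(-74 + 21) = 3*(-53) = -159)
u = -1/28491 (u = 1/(-28491) = -1/28491 ≈ -3.5099e-5)
(m(178, 89) + u) + J(34, -25) = (-159 - 1/28491) + 141 = -4530070/28491 + 141 = -512839/28491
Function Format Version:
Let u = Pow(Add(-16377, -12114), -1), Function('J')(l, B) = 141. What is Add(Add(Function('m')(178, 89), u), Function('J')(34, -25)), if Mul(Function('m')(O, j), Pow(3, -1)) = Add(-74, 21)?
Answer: Rational(-512839, 28491) ≈ -18.000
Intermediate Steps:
Function('m')(O, j) = -159 (Function('m')(O, j) = Mul(3, Add(-74, 21)) = Mul(3, -53) = -159)
u = Rational(-1, 28491) (u = Pow(-28491, -1) = Rational(-1, 28491) ≈ -3.5099e-5)
Add(Add(Function('m')(178, 89), u), Function('J')(34, -25)) = Add(Add(-159, Rational(-1, 28491)), 141) = Add(Rational(-4530070, 28491), 141) = Rational(-512839, 28491)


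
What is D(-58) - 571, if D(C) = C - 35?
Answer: -664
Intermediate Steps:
D(C) = -35 + C
D(-58) - 571 = (-35 - 58) - 571 = -93 - 571 = -664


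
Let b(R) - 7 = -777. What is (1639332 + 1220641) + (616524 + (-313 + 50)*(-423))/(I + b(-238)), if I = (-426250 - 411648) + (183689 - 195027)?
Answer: 2430993482065/850006 ≈ 2.8600e+6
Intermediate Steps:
b(R) = -770 (b(R) = 7 - 777 = -770)
I = -849236 (I = -837898 - 11338 = -849236)
(1639332 + 1220641) + (616524 + (-313 + 50)*(-423))/(I + b(-238)) = (1639332 + 1220641) + (616524 + (-313 + 50)*(-423))/(-849236 - 770) = 2859973 + (616524 - 263*(-423))/(-850006) = 2859973 + (616524 + 111249)*(-1/850006) = 2859973 + 727773*(-1/850006) = 2859973 - 727773/850006 = 2430993482065/850006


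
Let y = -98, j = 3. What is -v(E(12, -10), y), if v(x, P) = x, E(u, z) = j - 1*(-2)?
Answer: -5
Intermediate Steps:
E(u, z) = 5 (E(u, z) = 3 - 1*(-2) = 3 + 2 = 5)
-v(E(12, -10), y) = -1*5 = -5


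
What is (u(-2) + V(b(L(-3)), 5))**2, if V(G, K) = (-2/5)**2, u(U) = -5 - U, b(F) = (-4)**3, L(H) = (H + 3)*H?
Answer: 5041/625 ≈ 8.0656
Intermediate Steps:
L(H) = H*(3 + H) (L(H) = (3 + H)*H = H*(3 + H))
b(F) = -64
V(G, K) = 4/25 (V(G, K) = (-2*1/5)**2 = (-2/5)**2 = 4/25)
(u(-2) + V(b(L(-3)), 5))**2 = ((-5 - 1*(-2)) + 4/25)**2 = ((-5 + 2) + 4/25)**2 = (-3 + 4/25)**2 = (-71/25)**2 = 5041/625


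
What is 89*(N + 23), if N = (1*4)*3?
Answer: 3115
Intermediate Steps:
N = 12 (N = 4*3 = 12)
89*(N + 23) = 89*(12 + 23) = 89*35 = 3115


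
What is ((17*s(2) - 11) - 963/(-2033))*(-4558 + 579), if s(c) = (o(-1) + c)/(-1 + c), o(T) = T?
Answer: -489417/19 ≈ -25759.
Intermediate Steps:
s(c) = 1 (s(c) = (-1 + c)/(-1 + c) = 1)
((17*s(2) - 11) - 963/(-2033))*(-4558 + 579) = ((17*1 - 11) - 963/(-2033))*(-4558 + 579) = ((17 - 11) - 963*(-1/2033))*(-3979) = (6 + 9/19)*(-3979) = (123/19)*(-3979) = -489417/19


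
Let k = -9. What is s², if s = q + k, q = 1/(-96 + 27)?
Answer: 386884/4761 ≈ 81.261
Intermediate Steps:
q = -1/69 (q = 1/(-69) = -1/69 ≈ -0.014493)
s = -622/69 (s = -1/69 - 9 = -622/69 ≈ -9.0145)
s² = (-622/69)² = 386884/4761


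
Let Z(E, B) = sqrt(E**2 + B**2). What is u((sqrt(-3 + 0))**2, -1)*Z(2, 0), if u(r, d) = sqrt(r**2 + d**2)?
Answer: 2*sqrt(10) ≈ 6.3246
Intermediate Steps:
Z(E, B) = sqrt(B**2 + E**2)
u(r, d) = sqrt(d**2 + r**2)
u((sqrt(-3 + 0))**2, -1)*Z(2, 0) = sqrt((-1)**2 + ((sqrt(-3 + 0))**2)**2)*sqrt(0**2 + 2**2) = sqrt(1 + ((sqrt(-3))**2)**2)*sqrt(0 + 4) = sqrt(1 + ((I*sqrt(3))**2)**2)*sqrt(4) = sqrt(1 + (-3)**2)*2 = sqrt(1 + 9)*2 = sqrt(10)*2 = 2*sqrt(10)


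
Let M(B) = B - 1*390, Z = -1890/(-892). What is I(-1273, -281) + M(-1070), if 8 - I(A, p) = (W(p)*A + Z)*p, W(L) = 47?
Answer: -7498761953/446 ≈ -1.6813e+7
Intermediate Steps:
Z = 945/446 (Z = -1890*(-1/892) = 945/446 ≈ 2.1188)
M(B) = -390 + B (M(B) = B - 390 = -390 + B)
I(A, p) = 8 - p*(945/446 + 47*A) (I(A, p) = 8 - (47*A + 945/446)*p = 8 - (945/446 + 47*A)*p = 8 - p*(945/446 + 47*A))
I(-1273, -281) + M(-1070) = (8 - 945/446*(-281) - 47*(-1273)*(-281)) + (-390 - 1070) = (8 + 265545/446 - 16812511) - 1460 = -7498110793/446 - 1460 = -7498761953/446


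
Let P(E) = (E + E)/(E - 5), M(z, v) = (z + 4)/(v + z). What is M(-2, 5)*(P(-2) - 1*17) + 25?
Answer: 295/21 ≈ 14.048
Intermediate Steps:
M(z, v) = (4 + z)/(v + z)
P(E) = 2*E/(-5 + E) (P(E) = (2*E)/(-5 + E) = 2*E/(-5 + E))
M(-2, 5)*(P(-2) - 1*17) + 25 = ((4 - 2)/(5 - 2))*(2*(-2)/(-5 - 2) - 1*17) + 25 = (2/3)*(2*(-2)/(-7) - 17) + 25 = ((1/3)*2)*(2*(-2)*(-1/7) - 17) + 25 = 2*(4/7 - 17)/3 + 25 = (2/3)*(-115/7) + 25 = -230/21 + 25 = 295/21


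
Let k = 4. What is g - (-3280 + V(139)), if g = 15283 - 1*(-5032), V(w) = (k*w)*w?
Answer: -53689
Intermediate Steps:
V(w) = 4*w² (V(w) = (4*w)*w = 4*w²)
g = 20315 (g = 15283 + 5032 = 20315)
g - (-3280 + V(139)) = 20315 - (-3280 + 4*139²) = 20315 - (-3280 + 4*19321) = 20315 - (-3280 + 77284) = 20315 - 1*74004 = 20315 - 74004 = -53689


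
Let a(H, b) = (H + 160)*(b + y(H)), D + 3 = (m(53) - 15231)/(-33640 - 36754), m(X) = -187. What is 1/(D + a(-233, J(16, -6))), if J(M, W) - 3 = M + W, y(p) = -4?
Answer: -35197/23222311 ≈ -0.0015157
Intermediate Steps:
D = -97882/35197 (D = -3 + (-187 - 15231)/(-33640 - 36754) = -3 - 15418/(-70394) = -3 - 15418*(-1/70394) = -3 + 7709/35197 = -97882/35197 ≈ -2.7810)
J(M, W) = 3 + M + W (J(M, W) = 3 + (M + W) = 3 + M + W)
a(H, b) = (-4 + b)*(160 + H) (a(H, b) = (H + 160)*(b - 4) = (160 + H)*(-4 + b) = (-4 + b)*(160 + H))
1/(D + a(-233, J(16, -6))) = 1/(-97882/35197 + (-640 - 4*(-233) + 160*(3 + 16 - 6) - 233*(3 + 16 - 6))) = 1/(-97882/35197 + (-640 + 932 + 160*13 - 233*13)) = 1/(-97882/35197 + (-640 + 932 + 2080 - 3029)) = 1/(-97882/35197 - 657) = 1/(-23222311/35197) = -35197/23222311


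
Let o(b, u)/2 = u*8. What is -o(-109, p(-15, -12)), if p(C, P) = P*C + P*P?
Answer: -5184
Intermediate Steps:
p(C, P) = P**2 + C*P (p(C, P) = C*P + P**2 = P**2 + C*P)
o(b, u) = 16*u (o(b, u) = 2*(u*8) = 2*(8*u) = 16*u)
-o(-109, p(-15, -12)) = -16*(-12*(-15 - 12)) = -16*(-12*(-27)) = -16*324 = -1*5184 = -5184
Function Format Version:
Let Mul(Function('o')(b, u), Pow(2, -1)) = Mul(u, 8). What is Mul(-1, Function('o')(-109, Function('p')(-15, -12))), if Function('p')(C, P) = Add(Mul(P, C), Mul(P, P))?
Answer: -5184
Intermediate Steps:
Function('p')(C, P) = Add(Pow(P, 2), Mul(C, P)) (Function('p')(C, P) = Add(Mul(C, P), Pow(P, 2)) = Add(Pow(P, 2), Mul(C, P)))
Function('o')(b, u) = Mul(16, u) (Function('o')(b, u) = Mul(2, Mul(u, 8)) = Mul(2, Mul(8, u)) = Mul(16, u))
Mul(-1, Function('o')(-109, Function('p')(-15, -12))) = Mul(-1, Mul(16, Mul(-12, Add(-15, -12)))) = Mul(-1, Mul(16, Mul(-12, -27))) = Mul(-1, Mul(16, 324)) = Mul(-1, 5184) = -5184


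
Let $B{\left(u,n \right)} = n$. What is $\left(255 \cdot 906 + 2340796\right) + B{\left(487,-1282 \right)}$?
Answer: $2570544$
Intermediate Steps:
$\left(255 \cdot 906 + 2340796\right) + B{\left(487,-1282 \right)} = \left(255 \cdot 906 + 2340796\right) - 1282 = \left(231030 + 2340796\right) - 1282 = 2571826 - 1282 = 2570544$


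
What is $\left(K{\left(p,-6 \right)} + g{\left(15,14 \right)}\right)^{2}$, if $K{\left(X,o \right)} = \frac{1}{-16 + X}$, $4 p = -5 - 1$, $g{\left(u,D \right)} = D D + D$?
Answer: $\frac{53993104}{1225} \approx 44076.0$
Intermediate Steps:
$g{\left(u,D \right)} = D + D^{2}$ ($g{\left(u,D \right)} = D^{2} + D = D + D^{2}$)
$p = - \frac{3}{2}$ ($p = \frac{-5 - 1}{4} = \frac{1}{4} \left(-6\right) = - \frac{3}{2} \approx -1.5$)
$\left(K{\left(p,-6 \right)} + g{\left(15,14 \right)}\right)^{2} = \left(\frac{1}{-16 - \frac{3}{2}} + 14 \left(1 + 14\right)\right)^{2} = \left(\frac{1}{- \frac{35}{2}} + 14 \cdot 15\right)^{2} = \left(- \frac{2}{35} + 210\right)^{2} = \left(\frac{7348}{35}\right)^{2} = \frac{53993104}{1225}$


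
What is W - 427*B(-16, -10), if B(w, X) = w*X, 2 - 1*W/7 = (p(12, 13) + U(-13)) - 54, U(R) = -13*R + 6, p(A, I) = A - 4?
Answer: -69209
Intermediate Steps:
p(A, I) = -4 + A
U(R) = 6 - 13*R
W = -889 (W = 14 - 7*(((-4 + 12) + (6 - 13*(-13))) - 54) = 14 - 7*((8 + (6 + 169)) - 54) = 14 - 7*((8 + 175) - 54) = 14 - 7*(183 - 54) = 14 - 7*129 = 14 - 903 = -889)
B(w, X) = X*w
W - 427*B(-16, -10) = -889 - (-4270)*(-16) = -889 - 427*160 = -889 - 68320 = -69209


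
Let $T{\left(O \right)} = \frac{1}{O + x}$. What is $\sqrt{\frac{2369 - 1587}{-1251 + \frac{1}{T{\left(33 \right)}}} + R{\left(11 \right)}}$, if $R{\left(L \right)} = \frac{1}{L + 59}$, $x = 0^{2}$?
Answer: $\frac{i \sqrt{23282070}}{6090} \approx 0.79231 i$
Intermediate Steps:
$x = 0$
$R{\left(L \right)} = \frac{1}{59 + L}$
$T{\left(O \right)} = \frac{1}{O}$ ($T{\left(O \right)} = \frac{1}{O + 0} = \frac{1}{O}$)
$\sqrt{\frac{2369 - 1587}{-1251 + \frac{1}{T{\left(33 \right)}}} + R{\left(11 \right)}} = \sqrt{\frac{2369 - 1587}{-1251 + \frac{1}{\frac{1}{33}}} + \frac{1}{59 + 11}} = \sqrt{\frac{782}{-1251 + \frac{1}{\frac{1}{33}}} + \frac{1}{70}} = \sqrt{\frac{782}{-1251 + 33} + \frac{1}{70}} = \sqrt{\frac{782}{-1218} + \frac{1}{70}} = \sqrt{782 \left(- \frac{1}{1218}\right) + \frac{1}{70}} = \sqrt{- \frac{391}{609} + \frac{1}{70}} = \sqrt{- \frac{3823}{6090}} = \frac{i \sqrt{23282070}}{6090}$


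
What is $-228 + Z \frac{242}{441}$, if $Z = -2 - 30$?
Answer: $- \frac{108292}{441} \approx -245.56$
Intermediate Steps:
$Z = -32$ ($Z = -2 - 30 = -32$)
$-228 + Z \frac{242}{441} = -228 - 32 \cdot \frac{242}{441} = -228 - 32 \cdot 242 \cdot \frac{1}{441} = -228 - \frac{7744}{441} = - \frac{108292}{441}$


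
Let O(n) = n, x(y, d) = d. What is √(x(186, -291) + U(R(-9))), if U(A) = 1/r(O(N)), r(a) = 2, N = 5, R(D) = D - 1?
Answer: I*√1162/2 ≈ 17.044*I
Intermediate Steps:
R(D) = -1 + D
U(A) = ½ (U(A) = 1/2 = ½)
√(x(186, -291) + U(R(-9))) = √(-291 + ½) = √(-581/2) = I*√1162/2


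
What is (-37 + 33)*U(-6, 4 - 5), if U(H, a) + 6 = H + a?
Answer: 52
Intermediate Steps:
U(H, a) = -6 + H + a (U(H, a) = -6 + (H + a) = -6 + H + a)
(-37 + 33)*U(-6, 4 - 5) = (-37 + 33)*(-6 - 6 + (4 - 5)) = -4*(-6 - 6 - 1) = -4*(-13) = 52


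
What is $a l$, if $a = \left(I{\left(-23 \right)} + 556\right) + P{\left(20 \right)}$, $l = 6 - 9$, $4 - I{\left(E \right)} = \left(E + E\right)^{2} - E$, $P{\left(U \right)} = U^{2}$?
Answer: $3537$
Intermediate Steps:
$I{\left(E \right)} = 4 + E - 4 E^{2}$ ($I{\left(E \right)} = 4 - \left(\left(E + E\right)^{2} - E\right) = 4 - \left(\left(2 E\right)^{2} - E\right) = 4 - \left(4 E^{2} - E\right) = 4 - \left(- E + 4 E^{2}\right) = 4 + E - 4 E^{2}$)
$l = -3$ ($l = 6 - 9 = -3$)
$a = -1179$ ($a = \left(\left(4 - 23 - 4 \left(-23\right)^{2}\right) + 556\right) + 20^{2} = \left(\left(4 - 23 - 2116\right) + 556\right) + 400 = \left(-2135 + 556\right) + 400 = -1579 + 400 = -1179$)
$a l = \left(-1179\right) \left(-3\right) = 3537$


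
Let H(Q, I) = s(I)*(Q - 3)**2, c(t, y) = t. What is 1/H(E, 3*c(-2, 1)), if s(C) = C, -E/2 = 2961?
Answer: -1/210633750 ≈ -4.7476e-9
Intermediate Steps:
E = -5922 (E = -2*2961 = -5922)
H(Q, I) = I*(-3 + Q)**2 (H(Q, I) = I*(Q - 3)**2 = I*(-3 + Q)**2)
1/H(E, 3*c(-2, 1)) = 1/((3*(-2))*(-3 - 5922)**2) = 1/(-6*(-5925)**2) = 1/(-6*35105625) = 1/(-210633750) = -1/210633750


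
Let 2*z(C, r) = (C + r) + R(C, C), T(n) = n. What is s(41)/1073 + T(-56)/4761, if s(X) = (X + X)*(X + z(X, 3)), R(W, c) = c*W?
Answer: 352668119/5108553 ≈ 69.035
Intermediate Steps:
R(W, c) = W*c
z(C, r) = C/2 + r/2 + C**2/2 (z(C, r) = ((C + r) + C*C)/2 = ((C + r) + C**2)/2 = (C + r + C**2)/2 = C/2 + r/2 + C**2/2)
s(X) = 2*X*(3/2 + X**2/2 + 3*X/2) (s(X) = (X + X)*(X + (X/2 + (1/2)*3 + X**2/2)) = (2*X)*(X + (X/2 + 3/2 + X**2/2)) = (2*X)*(X + (3/2 + X/2 + X**2/2)) = (2*X)*(3/2 + X**2/2 + 3*X/2) = 2*X*(3/2 + X**2/2 + 3*X/2))
s(41)/1073 + T(-56)/4761 = (41*(3 + 41**2 + 3*41))/1073 - 56/4761 = (41*(3 + 1681 + 123))*(1/1073) - 56*1/4761 = (41*1807)*(1/1073) - 56/4761 = 74087*(1/1073) - 56/4761 = 74087/1073 - 56/4761 = 352668119/5108553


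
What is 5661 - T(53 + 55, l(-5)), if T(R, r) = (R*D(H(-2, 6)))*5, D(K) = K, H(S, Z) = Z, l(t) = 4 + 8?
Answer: 2421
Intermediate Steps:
l(t) = 12
T(R, r) = 30*R (T(R, r) = (R*6)*5 = (6*R)*5 = 30*R)
5661 - T(53 + 55, l(-5)) = 5661 - 30*(53 + 55) = 5661 - 30*108 = 5661 - 1*3240 = 5661 - 3240 = 2421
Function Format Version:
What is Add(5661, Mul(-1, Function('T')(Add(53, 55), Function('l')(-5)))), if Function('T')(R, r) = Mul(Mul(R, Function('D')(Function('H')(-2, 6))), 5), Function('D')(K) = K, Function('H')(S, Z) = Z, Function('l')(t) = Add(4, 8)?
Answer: 2421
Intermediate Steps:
Function('l')(t) = 12
Function('T')(R, r) = Mul(30, R) (Function('T')(R, r) = Mul(Mul(R, 6), 5) = Mul(Mul(6, R), 5) = Mul(30, R))
Add(5661, Mul(-1, Function('T')(Add(53, 55), Function('l')(-5)))) = Add(5661, Mul(-1, Mul(30, Add(53, 55)))) = Add(5661, Mul(-1, Mul(30, 108))) = Add(5661, Mul(-1, 3240)) = Add(5661, -3240) = 2421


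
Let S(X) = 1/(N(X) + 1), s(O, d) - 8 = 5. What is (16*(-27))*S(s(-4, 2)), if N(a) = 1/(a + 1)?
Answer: -2016/5 ≈ -403.20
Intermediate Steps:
N(a) = 1/(1 + a)
s(O, d) = 13 (s(O, d) = 8 + 5 = 13)
S(X) = 1/(1 + 1/(1 + X)) (S(X) = 1/(1/(1 + X) + 1) = 1/(1 + 1/(1 + X)))
(16*(-27))*S(s(-4, 2)) = (16*(-27))*((1 + 13)/(2 + 13)) = -432*14/15 = -2016/5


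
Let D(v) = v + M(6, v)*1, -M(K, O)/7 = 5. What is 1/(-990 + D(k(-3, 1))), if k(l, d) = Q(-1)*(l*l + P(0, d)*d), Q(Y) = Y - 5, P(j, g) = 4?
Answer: -1/1103 ≈ -0.00090662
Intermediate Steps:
M(K, O) = -35 (M(K, O) = -7*5 = -35)
Q(Y) = -5 + Y
k(l, d) = -24*d - 6*l² (k(l, d) = (-5 - 1)*(l*l + 4*d) = -6*(l² + 4*d) = -24*d - 6*l²)
D(v) = -35 + v (D(v) = v - 35*1 = v - 35 = -35 + v)
1/(-990 + D(k(-3, 1))) = 1/(-990 + (-35 + (-24*1 - 6*(-3)²))) = 1/(-990 + (-35 + (-24 - 6*9))) = 1/(-990 + (-35 + (-24 - 54))) = 1/(-990 + (-35 - 78)) = 1/(-990 - 113) = 1/(-1103) = -1/1103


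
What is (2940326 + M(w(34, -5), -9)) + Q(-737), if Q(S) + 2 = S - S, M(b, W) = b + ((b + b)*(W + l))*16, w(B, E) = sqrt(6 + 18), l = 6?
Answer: 2940324 - 190*sqrt(6) ≈ 2.9399e+6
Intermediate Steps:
w(B, E) = 2*sqrt(6) (w(B, E) = sqrt(24) = 2*sqrt(6))
M(b, W) = b + 32*b*(6 + W) (M(b, W) = b + ((b + b)*(W + 6))*16 = b + ((2*b)*(6 + W))*16 = b + (2*b*(6 + W))*16 = b + 32*b*(6 + W))
Q(S) = -2 (Q(S) = -2 + (S - S) = -2 + 0 = -2)
(2940326 + M(w(34, -5), -9)) + Q(-737) = (2940326 + (2*sqrt(6))*(193 + 32*(-9))) - 2 = (2940326 + (2*sqrt(6))*(193 - 288)) - 2 = (2940326 + (2*sqrt(6))*(-95)) - 2 = (2940326 - 190*sqrt(6)) - 2 = 2940324 - 190*sqrt(6)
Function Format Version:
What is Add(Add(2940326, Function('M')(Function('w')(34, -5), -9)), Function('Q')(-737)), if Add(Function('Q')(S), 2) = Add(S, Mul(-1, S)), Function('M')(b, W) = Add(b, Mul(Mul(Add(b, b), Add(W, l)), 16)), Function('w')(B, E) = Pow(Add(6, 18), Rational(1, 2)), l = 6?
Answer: Add(2940324, Mul(-190, Pow(6, Rational(1, 2)))) ≈ 2.9399e+6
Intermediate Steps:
Function('w')(B, E) = Mul(2, Pow(6, Rational(1, 2))) (Function('w')(B, E) = Pow(24, Rational(1, 2)) = Mul(2, Pow(6, Rational(1, 2))))
Function('M')(b, W) = Add(b, Mul(32, b, Add(6, W))) (Function('M')(b, W) = Add(b, Mul(Mul(Add(b, b), Add(W, 6)), 16)) = Add(b, Mul(Mul(Mul(2, b), Add(6, W)), 16)) = Add(b, Mul(Mul(2, b, Add(6, W)), 16)) = Add(b, Mul(32, b, Add(6, W))))
Function('Q')(S) = -2 (Function('Q')(S) = Add(-2, Add(S, Mul(-1, S))) = Add(-2, 0) = -2)
Add(Add(2940326, Function('M')(Function('w')(34, -5), -9)), Function('Q')(-737)) = Add(Add(2940326, Mul(Mul(2, Pow(6, Rational(1, 2))), Add(193, Mul(32, -9)))), -2) = Add(Add(2940326, Mul(Mul(2, Pow(6, Rational(1, 2))), Add(193, -288))), -2) = Add(Add(2940326, Mul(Mul(2, Pow(6, Rational(1, 2))), -95)), -2) = Add(Add(2940326, Mul(-190, Pow(6, Rational(1, 2)))), -2) = Add(2940324, Mul(-190, Pow(6, Rational(1, 2))))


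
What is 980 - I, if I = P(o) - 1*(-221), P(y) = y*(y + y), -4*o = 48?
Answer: 471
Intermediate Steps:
o = -12 (o = -¼*48 = -12)
P(y) = 2*y² (P(y) = y*(2*y) = 2*y²)
I = 509 (I = 2*(-12)² - 1*(-221) = 2*144 + 221 = 288 + 221 = 509)
980 - I = 980 - 1*509 = 980 - 509 = 471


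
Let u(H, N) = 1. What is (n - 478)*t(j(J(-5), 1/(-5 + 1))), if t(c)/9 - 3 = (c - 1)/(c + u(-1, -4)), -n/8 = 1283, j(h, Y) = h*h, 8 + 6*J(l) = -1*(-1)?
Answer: -25909704/85 ≈ -3.0482e+5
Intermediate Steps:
J(l) = -7/6 (J(l) = -4/3 + (-1*(-1))/6 = -4/3 + (1/6)*1 = -4/3 + 1/6 = -7/6)
j(h, Y) = h**2
n = -10264 (n = -8*1283 = -10264)
t(c) = 27 + 9*(-1 + c)/(1 + c) (t(c) = 27 + 9*((c - 1)/(c + 1)) = 27 + 9*((-1 + c)/(1 + c)) = 27 + 9*(-1 + c)/(1 + c))
(n - 478)*t(j(J(-5), 1/(-5 + 1))) = (-10264 - 478)*(18*(1 + 2*(-7/6)**2)/(1 + (-7/6)**2)) = -193356*(1 + 2*(49/36))/(1 + 49/36) = -193356*(1 + 49/18)/85/36 = -193356*36*67/(85*18) = -10742*2412/85 = -25909704/85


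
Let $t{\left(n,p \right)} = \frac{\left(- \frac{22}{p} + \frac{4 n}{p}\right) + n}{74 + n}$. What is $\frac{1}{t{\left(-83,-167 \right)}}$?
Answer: $\frac{1503}{13507} \approx 0.11128$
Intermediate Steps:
$t{\left(n,p \right)} = \frac{n - \frac{22}{p} + \frac{4 n}{p}}{74 + n}$ ($t{\left(n,p \right)} = \frac{\left(- \frac{22}{p} + \frac{4 n}{p}\right) + n}{74 + n} = \frac{n - \frac{22}{p} + \frac{4 n}{p}}{74 + n}$)
$\frac{1}{t{\left(-83,-167 \right)}} = \frac{1}{\frac{1}{-167} \frac{1}{74 - 83} \left(-22 + 4 \left(-83\right) - -13861\right)} = \frac{1}{\left(- \frac{1}{167}\right) \frac{1}{-9} \left(-22 - 332 + 13861\right)} = \frac{1}{\left(- \frac{1}{167}\right) \left(- \frac{1}{9}\right) 13507} = \frac{1}{\frac{13507}{1503}} = \frac{1503}{13507}$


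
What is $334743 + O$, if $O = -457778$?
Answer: $-123035$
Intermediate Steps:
$334743 + O = 334743 - 457778 = -123035$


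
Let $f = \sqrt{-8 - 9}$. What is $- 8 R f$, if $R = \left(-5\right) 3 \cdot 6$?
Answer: $720 i \sqrt{17} \approx 2968.6 i$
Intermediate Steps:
$R = -90$ ($R = \left(-15\right) 6 = -90$)
$f = i \sqrt{17}$ ($f = \sqrt{-17} = i \sqrt{17} \approx 4.1231 i$)
$- 8 R f = \left(-8\right) \left(-90\right) i \sqrt{17} = 720 i \sqrt{17}$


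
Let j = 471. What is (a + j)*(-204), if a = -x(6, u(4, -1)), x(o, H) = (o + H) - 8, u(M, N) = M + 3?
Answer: -95064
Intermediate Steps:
u(M, N) = 3 + M
x(o, H) = -8 + H + o (x(o, H) = (H + o) - 8 = -8 + H + o)
a = -5 (a = -(-8 + (3 + 4) + 6) = -(-8 + 7 + 6) = -1*5 = -5)
(a + j)*(-204) = (-5 + 471)*(-204) = 466*(-204) = -95064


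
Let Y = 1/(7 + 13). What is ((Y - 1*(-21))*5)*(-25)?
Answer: -10525/4 ≈ -2631.3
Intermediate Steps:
Y = 1/20 ≈ 0.050000
((Y - 1*(-21))*5)*(-25) = ((1/20 - 1*(-21))*5)*(-25) = ((1/20 + 21)*5)*(-25) = ((421/20)*5)*(-25) = (421/4)*(-25) = -10525/4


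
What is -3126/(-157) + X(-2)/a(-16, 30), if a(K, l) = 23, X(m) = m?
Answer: 71584/3611 ≈ 19.824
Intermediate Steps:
-3126/(-157) + X(-2)/a(-16, 30) = -3126/(-157) - 2/23 = -3126*(-1/157) - 2*1/23 = 3126/157 - 2/23 = 71584/3611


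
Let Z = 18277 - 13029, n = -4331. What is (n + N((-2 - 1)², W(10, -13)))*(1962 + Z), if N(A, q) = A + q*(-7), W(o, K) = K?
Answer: -30505510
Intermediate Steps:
Z = 5248
N(A, q) = A - 7*q
(n + N((-2 - 1)², W(10, -13)))*(1962 + Z) = (-4331 + ((-2 - 1)² - 7*(-13)))*(1962 + 5248) = (-4331 + ((-3)² + 91))*7210 = (-4331 + (9 + 91))*7210 = (-4331 + 100)*7210 = -4231*7210 = -30505510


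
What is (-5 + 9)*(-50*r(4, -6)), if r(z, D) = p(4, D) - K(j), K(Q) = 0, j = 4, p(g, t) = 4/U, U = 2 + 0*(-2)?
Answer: -400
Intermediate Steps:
U = 2 (U = 2 + 0 = 2)
p(g, t) = 2 (p(g, t) = 4/2 = 4*(1/2) = 2)
r(z, D) = 2 (r(z, D) = 2 - 1*0 = 2 + 0 = 2)
(-5 + 9)*(-50*r(4, -6)) = (-5 + 9)*(-50*2) = 4*(-100) = -400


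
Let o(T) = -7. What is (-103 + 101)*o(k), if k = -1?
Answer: 14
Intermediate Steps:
(-103 + 101)*o(k) = (-103 + 101)*(-7) = -2*(-7) = 14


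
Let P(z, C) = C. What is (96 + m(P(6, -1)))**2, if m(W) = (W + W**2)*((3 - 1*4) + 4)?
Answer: 9216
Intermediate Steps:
m(W) = 3*W + 3*W**2 (m(W) = (W + W**2)*((3 - 4) + 4) = (W + W**2)*(-1 + 4) = (W + W**2)*3 = 3*W + 3*W**2)
(96 + m(P(6, -1)))**2 = (96 + 3*(-1)*(1 - 1))**2 = (96 + 3*(-1)*0)**2 = (96 + 0)**2 = 96**2 = 9216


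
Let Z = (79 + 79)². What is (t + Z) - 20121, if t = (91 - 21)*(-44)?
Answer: 1763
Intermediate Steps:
t = -3080 (t = 70*(-44) = -3080)
Z = 24964 (Z = 158² = 24964)
(t + Z) - 20121 = (-3080 + 24964) - 20121 = 21884 - 20121 = 1763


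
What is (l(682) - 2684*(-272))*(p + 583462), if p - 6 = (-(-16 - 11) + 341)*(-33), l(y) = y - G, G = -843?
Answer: 417965212652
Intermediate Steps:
l(y) = 843 + y (l(y) = y - 1*(-843) = y + 843 = 843 + y)
p = -12138 (p = 6 + (-(-16 - 11) + 341)*(-33) = 6 + (-1*(-27) + 341)*(-33) = 6 + (27 + 341)*(-33) = 6 + 368*(-33) = 6 - 12144 = -12138)
(l(682) - 2684*(-272))*(p + 583462) = ((843 + 682) - 2684*(-272))*(-12138 + 583462) = (1525 + 730048)*571324 = 731573*571324 = 417965212652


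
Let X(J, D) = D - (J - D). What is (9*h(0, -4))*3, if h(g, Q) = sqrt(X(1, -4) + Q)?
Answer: 27*I*sqrt(13) ≈ 97.35*I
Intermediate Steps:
X(J, D) = -J + 2*D (X(J, D) = D + (D - J) = -J + 2*D)
h(g, Q) = sqrt(-9 + Q) (h(g, Q) = sqrt((-1*1 + 2*(-4)) + Q) = sqrt((-1 - 8) + Q) = sqrt(-9 + Q))
(9*h(0, -4))*3 = (9*sqrt(-9 - 4))*3 = (9*sqrt(-13))*3 = (9*(I*sqrt(13)))*3 = (9*I*sqrt(13))*3 = 27*I*sqrt(13)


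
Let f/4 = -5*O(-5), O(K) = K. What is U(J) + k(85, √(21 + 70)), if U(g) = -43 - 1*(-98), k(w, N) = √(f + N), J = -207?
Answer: 55 + √(100 + √91) ≈ 65.466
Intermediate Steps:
f = 100 (f = 4*(-5*(-5)) = 4*25 = 100)
k(w, N) = √(100 + N)
U(g) = 55 (U(g) = -43 + 98 = 55)
U(J) + k(85, √(21 + 70)) = 55 + √(100 + √(21 + 70)) = 55 + √(100 + √91)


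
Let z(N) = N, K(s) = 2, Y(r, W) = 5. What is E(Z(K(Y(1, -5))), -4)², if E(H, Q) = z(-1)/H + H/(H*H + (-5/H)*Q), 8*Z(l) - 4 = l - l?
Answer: 102400/25921 ≈ 3.9505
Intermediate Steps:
Z(l) = ½ (Z(l) = ½ + (l - l)/8 = ½ + (⅛)*0 = ½ + 0 = ½)
E(H, Q) = -1/H + H/(H² - 5*Q/H) (E(H, Q) = -1/H + H/(H*H + (-5/H)*Q) = -1/H + H/(H² - 5*Q/H))
E(Z(K(Y(1, -5))), -4)² = (5*(-4)/((½)*((½)³ - 5*(-4))))² = (5*(-4)*2/(⅛ + 20))² = (5*(-4)*2/(161/8))² = (5*(-4)*2*(8/161))² = (-320/161)² = 102400/25921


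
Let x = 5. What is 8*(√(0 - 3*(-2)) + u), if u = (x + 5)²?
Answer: 800 + 8*√6 ≈ 819.60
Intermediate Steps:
u = 100 (u = (5 + 5)² = 10² = 100)
8*(√(0 - 3*(-2)) + u) = 8*(√(0 - 3*(-2)) + 100) = 8*(√(0 + 6) + 100) = 8*(√6 + 100) = 8*(100 + √6) = 800 + 8*√6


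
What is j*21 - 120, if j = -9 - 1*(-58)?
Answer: 909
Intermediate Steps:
j = 49 (j = -9 + 58 = 49)
j*21 - 120 = 49*21 - 120 = 1029 - 120 = 909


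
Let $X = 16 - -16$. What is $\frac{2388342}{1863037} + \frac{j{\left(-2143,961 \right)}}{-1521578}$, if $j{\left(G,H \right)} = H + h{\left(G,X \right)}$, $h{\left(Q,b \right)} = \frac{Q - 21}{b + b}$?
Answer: $\frac{5283376376811}{4123281618016} \approx 1.2814$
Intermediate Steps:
$X = 32$ ($X = 16 + 16 = 32$)
$h{\left(Q,b \right)} = \frac{-21 + Q}{2 b}$
$j{\left(G,H \right)} = - \frac{21}{64} + H + \frac{G}{64}$ ($j{\left(G,H \right)} = H + \frac{-21 + G}{2 \cdot 32} = H + \frac{1}{2} \cdot \frac{1}{32} \left(-21 + G\right) = H + \left(- \frac{21}{64} + \frac{G}{64}\right) = - \frac{21}{64} + H + \frac{G}{64}$)
$\frac{2388342}{1863037} + \frac{j{\left(-2143,961 \right)}}{-1521578} = \frac{2388342}{1863037} + \frac{- \frac{21}{64} + 961 + \frac{1}{64} \left(-2143\right)}{-1521578} = 2388342 \cdot \frac{1}{1863037} + \left(- \frac{21}{64} + 961 - \frac{2143}{64}\right) \left(- \frac{1}{1521578}\right) = \frac{217122}{169367} + \frac{14835}{16} \left(- \frac{1}{1521578}\right) = \frac{217122}{169367} - \frac{14835}{24345248} = \frac{5283376376811}{4123281618016}$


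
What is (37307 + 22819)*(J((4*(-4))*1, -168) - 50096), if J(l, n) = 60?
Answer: -3008464536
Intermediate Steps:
(37307 + 22819)*(J((4*(-4))*1, -168) - 50096) = (37307 + 22819)*(60 - 50096) = 60126*(-50036) = -3008464536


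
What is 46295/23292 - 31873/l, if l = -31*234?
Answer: 19966849/3128892 ≈ 6.3814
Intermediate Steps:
l = -7254
46295/23292 - 31873/l = 46295/23292 - 31873/(-7254) = 46295*(1/23292) - 31873*(-1/7254) = 46295/23292 + 31873/7254 = 19966849/3128892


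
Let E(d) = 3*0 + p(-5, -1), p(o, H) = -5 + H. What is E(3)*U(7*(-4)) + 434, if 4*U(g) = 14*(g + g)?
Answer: 1610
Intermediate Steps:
E(d) = -6 (E(d) = 3*0 + (-5 - 1) = 0 - 6 = -6)
U(g) = 7*g (U(g) = (14*(g + g))/4 = (14*(2*g))/4 = (28*g)/4 = 7*g)
E(3)*U(7*(-4)) + 434 = -42*7*(-4) + 434 = -42*(-28) + 434 = -6*(-196) + 434 = 1176 + 434 = 1610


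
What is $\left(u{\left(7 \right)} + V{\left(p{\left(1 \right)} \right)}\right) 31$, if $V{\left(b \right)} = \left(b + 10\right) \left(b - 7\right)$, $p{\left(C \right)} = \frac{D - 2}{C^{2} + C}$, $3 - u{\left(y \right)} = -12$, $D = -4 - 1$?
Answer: $- \frac{6603}{4} \approx -1650.8$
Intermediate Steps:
$D = -5$ ($D = -4 - 1 = -5$)
$u{\left(y \right)} = 15$ ($u{\left(y \right)} = 3 - -12 = 3 + 12 = 15$)
$p{\left(C \right)} = - \frac{7}{C + C^{2}}$ ($p{\left(C \right)} = \frac{-5 - 2}{C^{2} + C} = - \frac{7}{C + C^{2}}$)
$V{\left(b \right)} = \left(-7 + b\right) \left(10 + b\right)$ ($V{\left(b \right)} = \left(10 + b\right) \left(-7 + b\right) = \left(-7 + b\right) \left(10 + b\right)$)
$\left(u{\left(7 \right)} + V{\left(p{\left(1 \right)} \right)}\right) 31 = \left(15 + \left(-70 + \left(- \frac{7}{1 \left(1 + 1\right)}\right)^{2} + 3 \left(- \frac{7}{1 \left(1 + 1\right)}\right)\right)\right) 31 = \left(15 + \left(-70 + \left(\left(-7\right) 1 \cdot \frac{1}{2}\right)^{2} + 3 \left(\left(-7\right) 1 \cdot \frac{1}{2}\right)\right)\right) 31 = \left(15 + \left(-70 + \left(- \frac{7}{2}\right)^{2} + 3 \left(- \frac{7}{2}\right)\right)\right) 31 = \left(15 - \frac{273}{4}\right) 31 = \left(- \frac{213}{4}\right) 31 = - \frac{6603}{4}$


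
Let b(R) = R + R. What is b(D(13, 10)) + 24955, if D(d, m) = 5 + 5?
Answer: 24975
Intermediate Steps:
D(d, m) = 10
b(R) = 2*R
b(D(13, 10)) + 24955 = 2*10 + 24955 = 20 + 24955 = 24975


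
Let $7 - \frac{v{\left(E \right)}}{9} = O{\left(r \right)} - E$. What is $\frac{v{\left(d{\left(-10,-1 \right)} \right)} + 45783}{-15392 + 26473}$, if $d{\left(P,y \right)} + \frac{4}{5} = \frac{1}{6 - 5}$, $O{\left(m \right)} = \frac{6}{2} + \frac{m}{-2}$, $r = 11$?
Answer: $\frac{65529}{15830} \approx 4.1395$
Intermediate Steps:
$O{\left(m \right)} = 3 - \frac{m}{2}$ ($O{\left(m \right)} = 6 \cdot \frac{1}{2} + m \left(- \frac{1}{2}\right) = 3 - \frac{m}{2}$)
$d{\left(P,y \right)} = \frac{1}{5}$ ($d{\left(P,y \right)} = - \frac{4}{5} + \frac{1}{6 - 5} = - \frac{4}{5} + 1^{-1} = - \frac{4}{5} + 1 = \frac{1}{5}$)
$v{\left(E \right)} = \frac{171}{2} + 9 E$ ($v{\left(E \right)} = 63 - 9 \left(\left(3 - \frac{11}{2}\right) - E\right) = 63 - 9 \left(- \frac{5}{2} - E\right) = 63 + \left(\frac{45}{2} + 9 E\right) = \frac{171}{2} + 9 E$)
$\frac{v{\left(d{\left(-10,-1 \right)} \right)} + 45783}{-15392 + 26473} = \frac{\left(\frac{171}{2} + 9 \cdot \frac{1}{5}\right) + 45783}{-15392 + 26473} = \frac{\left(\frac{171}{2} + \frac{9}{5}\right) + 45783}{11081} = \left(\frac{873}{10} + 45783\right) \frac{1}{11081} = \frac{458703}{10} \cdot \frac{1}{11081} = \frac{65529}{15830}$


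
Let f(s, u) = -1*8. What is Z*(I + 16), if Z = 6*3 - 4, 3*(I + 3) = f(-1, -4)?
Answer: 434/3 ≈ 144.67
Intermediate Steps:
f(s, u) = -8
I = -17/3 (I = -3 + (⅓)*(-8) = -3 - 8/3 = -17/3 ≈ -5.6667)
Z = 14 (Z = 18 - 4 = 14)
Z*(I + 16) = 14*(-17/3 + 16) = 14*(31/3) = 434/3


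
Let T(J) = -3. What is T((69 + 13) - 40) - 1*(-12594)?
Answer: 12591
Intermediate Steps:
T((69 + 13) - 40) - 1*(-12594) = -3 - 1*(-12594) = -3 + 12594 = 12591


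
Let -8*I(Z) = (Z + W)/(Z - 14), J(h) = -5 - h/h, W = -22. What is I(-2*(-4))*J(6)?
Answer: 7/4 ≈ 1.7500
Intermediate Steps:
J(h) = -6 (J(h) = -5 - 1*1 = -5 - 1 = -6)
I(Z) = -(-22 + Z)/(8*(-14 + Z)) (I(Z) = -(Z - 22)/(8*(Z - 14)) = -(-22 + Z)/(8*(-14 + Z)))
I(-2*(-4))*J(6) = ((22 - (-2)*(-4))/(8*(-14 - 2*(-4))))*(-6) = ((22 - 1*8)/(8*(-14 + 8)))*(-6) = ((1/8)*(22 - 8)/(-6))*(-6) = ((1/8)*(-1/6)*14)*(-6) = -7/24*(-6) = 7/4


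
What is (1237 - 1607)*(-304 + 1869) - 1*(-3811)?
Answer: -575239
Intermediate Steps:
(1237 - 1607)*(-304 + 1869) - 1*(-3811) = -370*1565 + 3811 = -579050 + 3811 = -575239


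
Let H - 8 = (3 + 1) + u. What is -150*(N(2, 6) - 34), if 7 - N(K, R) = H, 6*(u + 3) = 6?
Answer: 5550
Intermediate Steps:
u = -2 (u = -3 + (⅙)*6 = -3 + 1 = -2)
H = 10 (H = 8 + ((3 + 1) - 2) = 8 + (4 - 2) = 8 + 2 = 10)
N(K, R) = -3 (N(K, R) = 7 - 1*10 = 7 - 10 = -3)
-150*(N(2, 6) - 34) = -150*(-3 - 34) = -150*(-37) = 5550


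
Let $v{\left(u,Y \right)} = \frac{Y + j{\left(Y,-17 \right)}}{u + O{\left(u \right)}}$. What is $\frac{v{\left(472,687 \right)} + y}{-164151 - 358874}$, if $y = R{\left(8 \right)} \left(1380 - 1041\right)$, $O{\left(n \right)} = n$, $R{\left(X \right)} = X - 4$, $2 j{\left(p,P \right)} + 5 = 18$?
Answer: $- \frac{512303}{197494240} \approx -0.002594$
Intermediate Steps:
$j{\left(p,P \right)} = \frac{13}{2}$ ($j{\left(p,P \right)} = - \frac{5}{2} + \frac{1}{2} \cdot 18 = - \frac{5}{2} + 9 = \frac{13}{2}$)
$R{\left(X \right)} = -4 + X$ ($R{\left(X \right)} = X - 4 = -4 + X$)
$y = 1356$ ($y = \left(-4 + 8\right) \left(1380 - 1041\right) = 4 \cdot 339 = 1356$)
$v{\left(u,Y \right)} = \frac{\frac{13}{2} + Y}{2 u}$ ($v{\left(u,Y \right)} = \frac{Y + \frac{13}{2}}{u + u} = \frac{\frac{13}{2} + Y}{2 u}$)
$\frac{v{\left(472,687 \right)} + y}{-164151 - 358874} = \frac{\frac{13 + 2 \cdot 687}{4 \cdot 472} + 1356}{-164151 - 358874} = \frac{\frac{1}{4} \cdot \frac{1}{472} \left(13 + 1374\right) + 1356}{-523025} = \left(\frac{1}{4} \cdot \frac{1}{472} \cdot 1387 + 1356\right) \left(- \frac{1}{523025}\right) = \left(\frac{1387}{1888} + 1356\right) \left(- \frac{1}{523025}\right) = \frac{2561515}{1888} \left(- \frac{1}{523025}\right) = - \frac{512303}{197494240}$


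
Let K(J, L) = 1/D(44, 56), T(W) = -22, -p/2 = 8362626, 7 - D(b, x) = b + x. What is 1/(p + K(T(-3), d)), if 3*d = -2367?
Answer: -93/1555448437 ≈ -5.9790e-8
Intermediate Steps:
D(b, x) = 7 - b - x (D(b, x) = 7 - (b + x) = 7 + (-b - x) = 7 - b - x)
p = -16725252 (p = -2*8362626 = -16725252)
d = -789 (d = (⅓)*(-2367) = -789)
K(J, L) = -1/93 (K(J, L) = 1/(7 - 1*44 - 1*56) = 1/(7 - 44 - 56) = 1/(-93) = -1/93)
1/(p + K(T(-3), d)) = 1/(-16725252 - 1/93) = 1/(-1555448437/93) = -93/1555448437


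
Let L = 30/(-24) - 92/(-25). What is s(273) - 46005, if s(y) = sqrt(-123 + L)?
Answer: -46005 + I*sqrt(12057)/10 ≈ -46005.0 + 10.98*I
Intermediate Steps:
L = 243/100 (L = 30*(-1/24) - 92*(-1/25) = -5/4 + 92/25 = 243/100 ≈ 2.4300)
s(y) = I*sqrt(12057)/10 (s(y) = sqrt(-123 + 243/100) = sqrt(-12057/100) = I*sqrt(12057)/10)
s(273) - 46005 = I*sqrt(12057)/10 - 46005 = -46005 + I*sqrt(12057)/10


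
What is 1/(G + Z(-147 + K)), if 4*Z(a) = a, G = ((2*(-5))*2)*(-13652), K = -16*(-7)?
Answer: 4/1092125 ≈ 3.6626e-6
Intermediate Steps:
K = 112
G = 273040 (G = -10*2*(-13652) = -20*(-13652) = 273040)
Z(a) = a/4
1/(G + Z(-147 + K)) = 1/(273040 + (-147 + 112)/4) = 1/(273040 + (¼)*(-35)) = 1/(273040 - 35/4) = 1/(1092125/4) = 4/1092125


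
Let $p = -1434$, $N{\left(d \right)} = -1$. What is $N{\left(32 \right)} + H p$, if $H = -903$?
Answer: $1294901$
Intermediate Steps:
$N{\left(32 \right)} + H p = -1 - -1294902 = -1 + 1294902 = 1294901$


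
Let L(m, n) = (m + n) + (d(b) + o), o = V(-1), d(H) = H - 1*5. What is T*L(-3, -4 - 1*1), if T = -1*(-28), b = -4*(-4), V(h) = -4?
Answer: -28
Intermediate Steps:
b = 16
d(H) = -5 + H (d(H) = H - 5 = -5 + H)
o = -4
T = 28
L(m, n) = 7 + m + n (L(m, n) = (m + n) + ((-5 + 16) - 4) = (m + n) + (11 - 4) = (m + n) + 7 = 7 + m + n)
T*L(-3, -4 - 1*1) = 28*(7 - 3 + (-4 - 1*1)) = 28*(7 - 3 + (-4 - 1)) = 28*(7 - 3 - 5) = 28*(-1) = -28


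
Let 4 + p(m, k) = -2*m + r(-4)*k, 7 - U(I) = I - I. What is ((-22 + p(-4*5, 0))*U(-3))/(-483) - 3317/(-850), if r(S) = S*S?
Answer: 216973/58650 ≈ 3.6995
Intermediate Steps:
U(I) = 7 (U(I) = 7 - (I - I) = 7 - 1*0 = 7 + 0 = 7)
r(S) = S²
p(m, k) = -4 - 2*m + 16*k (p(m, k) = -4 + (-2*m + (-4)²*k) = -4 + (-2*m + 16*k) = -4 - 2*m + 16*k)
((-22 + p(-4*5, 0))*U(-3))/(-483) - 3317/(-850) = ((-22 + (-4 - (-8)*5 + 16*0))*7)/(-483) - 3317/(-850) = ((-22 + (-4 - 2*(-20) + 0))*7)*(-1/483) - 3317*(-1/850) = ((-22 + (-4 + 40 + 0))*7)*(-1/483) + 3317/850 = ((-22 + 36)*7)*(-1/483) + 3317/850 = (14*7)*(-1/483) + 3317/850 = 98*(-1/483) + 3317/850 = -14/69 + 3317/850 = 216973/58650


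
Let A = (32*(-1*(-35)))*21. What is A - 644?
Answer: 22876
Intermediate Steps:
A = 23520 (A = (32*35)*21 = 1120*21 = 23520)
A - 644 = 23520 - 644 = 22876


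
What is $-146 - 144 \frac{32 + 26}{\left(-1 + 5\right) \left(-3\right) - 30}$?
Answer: $\frac{370}{7} \approx 52.857$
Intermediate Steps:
$-146 - 144 \frac{32 + 26}{\left(-1 + 5\right) \left(-3\right) - 30} = -146 - 144 \frac{58}{4 \left(-3\right) - 30} = -146 - 144 \frac{58}{-12 - 30} = -146 - 144 \frac{58}{-42} = -146 - 144 \cdot 58 \left(- \frac{1}{42}\right) = -146 - - \frac{1392}{7} = -146 + \frac{1392}{7} = \frac{370}{7}$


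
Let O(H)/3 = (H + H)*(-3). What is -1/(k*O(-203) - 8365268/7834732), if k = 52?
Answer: -1958683/372163348147 ≈ -5.2630e-6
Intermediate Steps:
O(H) = -18*H (O(H) = 3*((H + H)*(-3)) = 3*((2*H)*(-3)) = 3*(-6*H) = -18*H)
-1/(k*O(-203) - 8365268/7834732) = -1/(52*(-18*(-203)) - 8365268/7834732) = -1/(52*3654 - 8365268*1/7834732) = -1/(190008 - 2091317/1958683) = -1/372163348147/1958683 = -1*1958683/372163348147 = -1958683/372163348147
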